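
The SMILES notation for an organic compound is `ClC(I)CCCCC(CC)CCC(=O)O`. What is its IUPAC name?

The longest carbon chain that includes the –COOH group has 9 carbons, so the parent hydride is nonane.
The principal characteristic group is a carboxylic acid (terminal –COOH), named with the suffix -oic acid.
Number the chain so that the carboxylic acid carbon is C-1 by definition.
With this numbering: a chloro group at C-9; an ethyl group at C-4; an iodo group at C-9.
Prefixes are listed alphabetically: chloro, ethyl, iodo.
Putting it together: 9-chloro-4-ethyl-9-iodononanoic acid.

9-chloro-4-ethyl-9-iodononanoic acid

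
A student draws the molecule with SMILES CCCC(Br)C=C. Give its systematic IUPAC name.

3-bromohex-1-ene

Counting along the main chain through the multiple bond gives 6 carbons: the parent is hexane.
The chain contains a C=C double bond, so the unsaturation ending is -ene.
Choose the numbering such that numbering from this end puts the double bond at C-1 rather than C-5.
This places the double bond between C-1 and C-2; a bromo group at C-3.
Assembling the pieces gives 3-bromohex-1-ene.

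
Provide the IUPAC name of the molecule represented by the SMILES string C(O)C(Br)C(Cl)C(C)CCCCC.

2-bromo-3-chloro-4-methylnonan-1-ol

Counting along the main chain through the –OH group gives 9 carbons: the parent is nonane.
An alcohol (–OH) is the principal characteristic group, giving the suffix -ol.
The numbering direction is chosen so that numbering from this end puts the hydroxyl group at C-1 rather than C-9.
That gives the hydroxyl at C-1; a bromo group at C-2; a chloro group at C-3; a methyl group at C-4.
Prefixes are listed alphabetically: bromo, chloro, methyl.
Assembling the pieces gives 2-bromo-3-chloro-4-methylnonan-1-ol.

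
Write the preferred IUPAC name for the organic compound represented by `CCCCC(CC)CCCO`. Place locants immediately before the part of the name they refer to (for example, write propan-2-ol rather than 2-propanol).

4-ethyloctan-1-ol

The longest carbon chain that includes the –OH group has 8 carbons, so the parent hydride is octane.
The highest-priority functional group is an alcohol (–OH), so the name ends in -ol.
The numbering direction is chosen so that numbering from this end puts the hydroxyl group at C-1 rather than C-8.
This places the hydroxyl at C-1; an ethyl group at C-4.
Putting it together: 4-ethyloctan-1-ol.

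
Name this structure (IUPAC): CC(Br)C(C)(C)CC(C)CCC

2-bromo-3,3,5-trimethyloctane

The longest continuous carbon chain has 8 atoms, so the parent hydride is octane.
Number the chain so that the substituent locant set {2,3,3,5} is lower than {4,6,6,7} at the first point of difference.
This places a bromo group at C-2; methyl groups at C-3 (×2) and C-5.
Substituent prefixes are cited in alphabetical order (multiplying prefixes like di-/tri- are ignored for ordering).
Assembling the pieces gives 2-bromo-3,3,5-trimethyloctane.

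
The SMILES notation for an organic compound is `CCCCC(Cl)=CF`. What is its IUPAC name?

The longest chain bearing the multiple bond is 6 carbons long (hexane).
There is one C=C double bond, indicated by the ending -ene.
The numbering direction is chosen so that numbering from this end puts the double bond at C-1 rather than C-5.
That gives the double bond between C-1 and C-2; a chloro group at C-2; a fluoro group at C-1.
Prefixes are listed alphabetically: chloro, fluoro.
Assembling the pieces gives 2-chloro-1-fluorohex-1-ene.

2-chloro-1-fluorohex-1-ene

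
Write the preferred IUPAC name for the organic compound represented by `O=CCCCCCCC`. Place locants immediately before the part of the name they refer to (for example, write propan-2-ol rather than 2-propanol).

octanal

The longest carbon chain that includes the –CHO group has 8 carbons, so the parent hydride is octane.
An aldehyde (terminal –CHO) is the principal characteristic group, giving the suffix -al.
The numbering direction is chosen so that the aldehyde carbon is C-1 by definition.
Assembling the pieces gives octanal.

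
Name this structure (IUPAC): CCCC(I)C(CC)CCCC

5-ethyl-4-iodononane

The longest continuous carbon chain has 9 atoms, so the parent hydride is nonane.
Number the chain so that the substituent locant set {4,5} is lower than {5,6} at the first point of difference.
This places an ethyl group at C-5; an iodo group at C-4.
Prefixes are listed alphabetically: ethyl, iodo.
The name is 5-ethyl-4-iodononane.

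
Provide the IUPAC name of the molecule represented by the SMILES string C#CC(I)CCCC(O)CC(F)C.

2-fluoro-8-iododec-9-yn-4-ol

The longest carbon chain that includes the –OH group and the multiple bond has 10 carbons, so the parent hydride is decane.
The principal characteristic group is an alcohol (–OH), named with the suffix -ol.
There is one C≡C triple bond, indicated by the ending -yne.
Choose the numbering such that numbering from this end puts the hydroxyl group at C-4 rather than C-7.
This places the hydroxyl at C-4; the triple bond between C-9 and C-10; a fluoro group at C-2; an iodo group at C-8.
Prefixes are listed alphabetically: fluoro, iodo.
Assembling the pieces gives 2-fluoro-8-iododec-9-yn-4-ol.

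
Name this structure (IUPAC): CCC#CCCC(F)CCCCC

7-fluorododec-3-yne

The longest chain bearing the multiple bond is 12 carbons long (dodecane).
A C≡C triple bond in the chain gives the infix -yne-.
The numbering direction is chosen so that numbering from this end puts the triple bond at C-3 rather than C-9.
With this numbering: the triple bond between C-3 and C-4; a fluoro group at C-7.
The name is 7-fluorododec-3-yne.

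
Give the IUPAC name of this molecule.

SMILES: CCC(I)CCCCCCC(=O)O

Counting along the main chain through the –COOH group gives 10 carbons: the parent is decane.
The principal characteristic group is a carboxylic acid (terminal –COOH), named with the suffix -oic acid.
Number the chain so that the carboxylic acid carbon is C-1 by definition.
That gives an iodo group at C-8.
Assembling the pieces gives 8-iododecanoic acid.

8-iododecanoic acid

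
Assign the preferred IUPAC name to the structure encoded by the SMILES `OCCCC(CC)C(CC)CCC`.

Counting along the main chain through the –OH group gives 8 carbons: the parent is octane.
An alcohol (–OH) is the principal characteristic group, giving the suffix -ol.
Number the chain so that numbering from this end puts the hydroxyl group at C-1 rather than C-8.
This places the hydroxyl at C-1; ethyl groups at C-4 and C-5.
Assembling the pieces gives 4,5-diethyloctan-1-ol.

4,5-diethyloctan-1-ol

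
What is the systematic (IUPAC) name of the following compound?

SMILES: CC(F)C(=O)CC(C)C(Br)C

The longest carbon chain that includes the carbonyl has 7 carbons, so the parent hydride is heptane.
A ketone (C=O on an internal carbon) is the principal characteristic group, giving the suffix -one.
Choose the numbering such that numbering from this end puts the carbonyl group at C-3 rather than C-5.
With this numbering: the carbonyl at C-3; a bromo group at C-6; a fluoro group at C-2; a methyl group at C-5.
The substituents are ordered alphabetically, ignoring any di-/tri- multipliers.
Assembling the pieces gives 6-bromo-2-fluoro-5-methylheptan-3-one.

6-bromo-2-fluoro-5-methylheptan-3-one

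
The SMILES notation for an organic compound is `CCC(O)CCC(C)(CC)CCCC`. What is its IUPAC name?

The longest carbon chain that includes the –OH group has 10 carbons, so the parent hydride is decane.
The principal characteristic group is an alcohol (–OH), named with the suffix -ol.
Choose the numbering such that numbering from this end puts the hydroxyl group at C-3 rather than C-8.
With this numbering: the hydroxyl at C-3; an ethyl group at C-6; a methyl group at C-6.
Substituent prefixes are cited in alphabetical order (multiplying prefixes like di-/tri- are ignored for ordering).
Putting it together: 6-ethyl-6-methyldecan-3-ol.

6-ethyl-6-methyldecan-3-ol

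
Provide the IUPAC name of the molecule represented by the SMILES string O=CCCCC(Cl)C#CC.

5-chlorooct-6-ynal

The longest carbon chain that includes the –CHO group and the multiple bond has 8 carbons, so the parent hydride is octane.
The highest-priority functional group is an aldehyde (terminal –CHO), so the name ends in -al.
The chain contains a C≡C triple bond, so the unsaturation ending is -yne.
Number the chain so that the aldehyde carbon is C-1 by definition.
With this numbering: the triple bond between C-6 and C-7; a chloro group at C-5.
Putting it together: 5-chlorooct-6-ynal.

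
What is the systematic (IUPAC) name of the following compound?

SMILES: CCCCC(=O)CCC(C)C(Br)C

9-bromo-8-methyldecan-5-one

Counting along the main chain through the carbonyl gives 10 carbons: the parent is decane.
The highest-priority functional group is a ketone (C=O on an internal carbon), so the name ends in -one.
Number the chain so that numbering from this end puts the carbonyl group at C-5 rather than C-6.
This places the carbonyl at C-5; a bromo group at C-9; a methyl group at C-8.
The substituents are ordered alphabetically, ignoring any di-/tri- multipliers.
Putting it together: 9-bromo-8-methyldecan-5-one.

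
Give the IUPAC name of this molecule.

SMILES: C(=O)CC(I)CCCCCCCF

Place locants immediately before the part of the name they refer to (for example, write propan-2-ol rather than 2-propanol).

10-fluoro-3-iododecanal

Counting along the main chain through the –CHO group gives 10 carbons: the parent is decane.
An aldehyde (terminal –CHO) is the principal characteristic group, giving the suffix -al.
Number the chain so that the aldehyde carbon is C-1 by definition.
That gives a fluoro group at C-10; an iodo group at C-3.
Prefixes are listed alphabetically: fluoro, iodo.
Putting it together: 10-fluoro-3-iododecanal.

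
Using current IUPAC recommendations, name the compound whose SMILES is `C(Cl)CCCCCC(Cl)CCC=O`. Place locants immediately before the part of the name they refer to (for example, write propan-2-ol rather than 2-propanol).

4,10-dichlorodecanal

The longest chain bearing the –CHO group is 10 carbons long (decane).
The highest-priority functional group is an aldehyde (terminal –CHO), so the name ends in -al.
Number the chain so that the aldehyde carbon is C-1 by definition.
This places chloro groups at C-4 and C-10.
Assembling the pieces gives 4,10-dichlorodecanal.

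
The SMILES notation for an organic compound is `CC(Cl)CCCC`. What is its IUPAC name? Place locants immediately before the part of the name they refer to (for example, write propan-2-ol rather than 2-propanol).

The longest carbon chain is 6 atoms: the parent is hexane.
Choose the numbering such that the substituent locant set {2} is lower than {5} at the first point of difference.
This places a chloro group at C-2.
The name is 2-chlorohexane.

2-chlorohexane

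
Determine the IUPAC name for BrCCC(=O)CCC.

1-bromohexan-3-one

The longest carbon chain that includes the carbonyl has 6 carbons, so the parent hydride is hexane.
The principal characteristic group is a ketone (C=O on an internal carbon), named with the suffix -one.
Number the chain so that numbering from this end puts the carbonyl group at C-3 rather than C-4.
With this numbering: the carbonyl at C-3; a bromo group at C-1.
The name is 1-bromohexan-3-one.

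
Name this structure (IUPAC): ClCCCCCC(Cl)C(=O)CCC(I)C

6,11-dichloro-2-iodoundecan-5-one

The longest carbon chain that includes the carbonyl has 11 carbons, so the parent hydride is undecane.
A ketone (C=O on an internal carbon) is the principal characteristic group, giving the suffix -one.
The numbering direction is chosen so that numbering from this end puts the carbonyl group at C-5 rather than C-7.
With this numbering: the carbonyl at C-5; chloro groups at C-6 and C-11; an iodo group at C-2.
Substituent prefixes are cited in alphabetical order (multiplying prefixes like di-/tri- are ignored for ordering).
The name is 6,11-dichloro-2-iodoundecan-5-one.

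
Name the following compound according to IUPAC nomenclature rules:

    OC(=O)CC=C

The longest chain bearing the –COOH group and the multiple bond is 4 carbons long (butane).
The principal characteristic group is a carboxylic acid (terminal –COOH), named with the suffix -oic acid.
A C=C double bond in the chain gives the infix -ene-.
Choose the numbering such that the carboxylic acid carbon is C-1 by definition.
This places the double bond between C-3 and C-4.
Assembling the pieces gives but-3-enoic acid.

but-3-enoic acid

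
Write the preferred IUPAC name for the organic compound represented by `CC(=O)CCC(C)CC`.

5-methylheptan-2-one

The longest carbon chain that includes the carbonyl has 7 carbons, so the parent hydride is heptane.
The principal characteristic group is a ketone (C=O on an internal carbon), named with the suffix -one.
Choose the numbering such that numbering from this end puts the carbonyl group at C-2 rather than C-6.
This places the carbonyl at C-2; a methyl group at C-5.
Putting it together: 5-methylheptan-2-one.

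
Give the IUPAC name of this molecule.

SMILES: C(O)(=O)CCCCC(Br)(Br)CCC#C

6,6-dibromodec-9-ynoic acid

Counting along the main chain through the –COOH group and the multiple bond gives 10 carbons: the parent is decane.
The highest-priority functional group is a carboxylic acid (terminal –COOH), so the name ends in -oic acid.
A C≡C triple bond in the chain gives the infix -yne-.
The numbering direction is chosen so that the carboxylic acid carbon is C-1 by definition.
That gives the triple bond between C-9 and C-10; two bromo groups at C-6.
Putting it together: 6,6-dibromodec-9-ynoic acid.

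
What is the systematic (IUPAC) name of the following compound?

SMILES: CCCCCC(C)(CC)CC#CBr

1-bromo-4-ethyl-4-methylnon-1-yne

The longest carbon chain that includes the multiple bond has 9 carbons, so the parent hydride is nonane.
There is one C≡C triple bond, indicated by the ending -yne.
Number the chain so that numbering from this end puts the triple bond at C-1 rather than C-8.
This places the triple bond between C-1 and C-2; a bromo group at C-1; an ethyl group at C-4; a methyl group at C-4.
Substituent prefixes are cited in alphabetical order (multiplying prefixes like di-/tri- are ignored for ordering).
Assembling the pieces gives 1-bromo-4-ethyl-4-methylnon-1-yne.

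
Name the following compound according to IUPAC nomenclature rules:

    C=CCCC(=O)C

Counting along the main chain through the carbonyl and the multiple bond gives 6 carbons: the parent is hexane.
The principal characteristic group is a ketone (C=O on an internal carbon), named with the suffix -one.
The chain contains a C=C double bond, so the unsaturation ending is -ene.
Number the chain so that numbering from this end puts the carbonyl group at C-2 rather than C-5.
With this numbering: the carbonyl at C-2; the double bond between C-5 and C-6.
The name is hex-5-en-2-one.

hex-5-en-2-one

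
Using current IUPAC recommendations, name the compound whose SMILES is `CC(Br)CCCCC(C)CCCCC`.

The parent chain contains 12 carbons (dodecane).
The numbering direction is chosen so that the substituent locant set {2,7} is lower than {6,11} at the first point of difference.
That gives a bromo group at C-2; a methyl group at C-7.
The substituents are ordered alphabetically, ignoring any di-/tri- multipliers.
Assembling the pieces gives 2-bromo-7-methyldodecane.

2-bromo-7-methyldodecane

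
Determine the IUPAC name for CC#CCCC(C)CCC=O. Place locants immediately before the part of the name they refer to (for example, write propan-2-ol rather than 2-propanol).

4-methylnon-7-ynal

The longest carbon chain that includes the –CHO group and the multiple bond has 9 carbons, so the parent hydride is nonane.
The principal characteristic group is an aldehyde (terminal –CHO), named with the suffix -al.
There is one C≡C triple bond, indicated by the ending -yne.
The numbering direction is chosen so that the aldehyde carbon is C-1 by definition.
This places the triple bond between C-7 and C-8; a methyl group at C-4.
Putting it together: 4-methylnon-7-ynal.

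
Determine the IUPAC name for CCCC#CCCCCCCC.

The longest carbon chain that includes the multiple bond has 12 carbons, so the parent hydride is dodecane.
A C≡C triple bond in the chain gives the infix -yne-.
The numbering direction is chosen so that numbering from this end puts the triple bond at C-4 rather than C-8.
With this numbering: the triple bond between C-4 and C-5.
Assembling the pieces gives dodec-4-yne.

dodec-4-yne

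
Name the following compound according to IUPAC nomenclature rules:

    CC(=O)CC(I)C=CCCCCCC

4-iodododec-5-en-2-one

Counting along the main chain through the carbonyl and the multiple bond gives 12 carbons: the parent is dodecane.
The highest-priority functional group is a ketone (C=O on an internal carbon), so the name ends in -one.
There is one C=C double bond, indicated by the ending -ene.
The numbering direction is chosen so that numbering from this end puts the carbonyl group at C-2 rather than C-11.
This places the carbonyl at C-2; the double bond between C-5 and C-6; an iodo group at C-4.
Putting it together: 4-iodododec-5-en-2-one.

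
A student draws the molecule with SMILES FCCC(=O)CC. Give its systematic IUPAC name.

The longest chain bearing the carbonyl is 5 carbons long (pentane).
The highest-priority functional group is a ketone (C=O on an internal carbon), so the name ends in -one.
Number the chain so that the substituent locant set {1} is lower than {5} at the first point of difference.
That gives the carbonyl at C-3; a fluoro group at C-1.
Putting it together: 1-fluoropentan-3-one.

1-fluoropentan-3-one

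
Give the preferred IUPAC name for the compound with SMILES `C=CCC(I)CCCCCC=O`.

7-iododec-9-enal

The longest chain bearing the –CHO group and the multiple bond is 10 carbons long (decane).
The principal characteristic group is an aldehyde (terminal –CHO), named with the suffix -al.
There is one C=C double bond, indicated by the ending -ene.
The numbering direction is chosen so that the aldehyde carbon is C-1 by definition.
With this numbering: the double bond between C-9 and C-10; an iodo group at C-7.
The name is 7-iododec-9-enal.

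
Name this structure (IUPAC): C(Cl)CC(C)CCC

The parent chain contains 6 carbons (hexane).
Number the chain so that the substituent locant set {1,3} is lower than {4,6} at the first point of difference.
This places a chloro group at C-1; a methyl group at C-3.
Prefixes are listed alphabetically: chloro, methyl.
Assembling the pieces gives 1-chloro-3-methylhexane.

1-chloro-3-methylhexane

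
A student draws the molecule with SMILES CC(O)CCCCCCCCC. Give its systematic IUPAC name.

Counting along the main chain through the –OH group gives 11 carbons: the parent is undecane.
The highest-priority functional group is an alcohol (–OH), so the name ends in -ol.
Number the chain so that numbering from this end puts the hydroxyl group at C-2 rather than C-10.
That gives the hydroxyl at C-2.
Assembling the pieces gives undecan-2-ol.

undecan-2-ol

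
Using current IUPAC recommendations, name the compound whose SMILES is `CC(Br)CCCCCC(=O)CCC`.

10-bromoundecan-4-one

The longest carbon chain that includes the carbonyl has 11 carbons, so the parent hydride is undecane.
A ketone (C=O on an internal carbon) is the principal characteristic group, giving the suffix -one.
Choose the numbering such that numbering from this end puts the carbonyl group at C-4 rather than C-8.
That gives the carbonyl at C-4; a bromo group at C-10.
Assembling the pieces gives 10-bromoundecan-4-one.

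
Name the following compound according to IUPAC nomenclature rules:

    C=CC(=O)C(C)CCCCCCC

4-methylundec-1-en-3-one

Counting along the main chain through the carbonyl and the multiple bond gives 11 carbons: the parent is undecane.
The principal characteristic group is a ketone (C=O on an internal carbon), named with the suffix -one.
A C=C double bond in the chain gives the infix -ene-.
The numbering direction is chosen so that numbering from this end puts the carbonyl group at C-3 rather than C-9.
With this numbering: the carbonyl at C-3; the double bond between C-1 and C-2; a methyl group at C-4.
Putting it together: 4-methylundec-1-en-3-one.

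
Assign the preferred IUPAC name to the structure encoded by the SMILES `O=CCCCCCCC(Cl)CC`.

8-chlorodecanal

Counting along the main chain through the –CHO group gives 10 carbons: the parent is decane.
The principal characteristic group is an aldehyde (terminal –CHO), named with the suffix -al.
Number the chain so that the aldehyde carbon is C-1 by definition.
With this numbering: a chloro group at C-8.
Putting it together: 8-chlorodecanal.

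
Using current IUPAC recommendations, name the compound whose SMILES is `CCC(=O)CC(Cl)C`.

5-chlorohexan-3-one

Counting along the main chain through the carbonyl gives 6 carbons: the parent is hexane.
The highest-priority functional group is a ketone (C=O on an internal carbon), so the name ends in -one.
Choose the numbering such that numbering from this end puts the carbonyl group at C-3 rather than C-4.
With this numbering: the carbonyl at C-3; a chloro group at C-5.
Putting it together: 5-chlorohexan-3-one.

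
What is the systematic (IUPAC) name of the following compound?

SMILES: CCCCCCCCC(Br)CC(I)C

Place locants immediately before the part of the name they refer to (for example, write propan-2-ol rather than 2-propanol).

The longest continuous carbon chain has 12 atoms, so the parent hydride is dodecane.
The numbering direction is chosen so that the substituent locant set {2,4} is lower than {9,11} at the first point of difference.
That gives a bromo group at C-4; an iodo group at C-2.
The substituents are ordered alphabetically, ignoring any di-/tri- multipliers.
Putting it together: 4-bromo-2-iodododecane.

4-bromo-2-iodododecane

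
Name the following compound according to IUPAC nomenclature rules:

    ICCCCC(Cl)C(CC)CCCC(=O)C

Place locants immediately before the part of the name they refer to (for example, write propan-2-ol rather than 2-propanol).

7-chloro-6-ethyl-11-iodoundecan-2-one

Counting along the main chain through the carbonyl gives 11 carbons: the parent is undecane.
The principal characteristic group is a ketone (C=O on an internal carbon), named with the suffix -one.
Choose the numbering such that numbering from this end puts the carbonyl group at C-2 rather than C-10.
That gives the carbonyl at C-2; a chloro group at C-7; an ethyl group at C-6; an iodo group at C-11.
Substituent prefixes are cited in alphabetical order (multiplying prefixes like di-/tri- are ignored for ordering).
The name is 7-chloro-6-ethyl-11-iodoundecan-2-one.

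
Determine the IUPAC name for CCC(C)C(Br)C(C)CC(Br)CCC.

4,7-dibromo-3,5-dimethyldecane

The longest continuous carbon chain has 10 atoms, so the parent hydride is decane.
Number the chain so that the substituent locant set {3,4,5,7} is lower than {4,6,7,8} at the first point of difference.
That gives bromo groups at C-4 and C-7; methyl groups at C-3 and C-5.
Substituent prefixes are cited in alphabetical order (multiplying prefixes like di-/tri- are ignored for ordering).
Putting it together: 4,7-dibromo-3,5-dimethyldecane.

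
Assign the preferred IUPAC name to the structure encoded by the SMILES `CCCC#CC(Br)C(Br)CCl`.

The longest carbon chain that includes the multiple bond has 8 carbons, so the parent hydride is octane.
There is one C≡C triple bond, indicated by the ending -yne.
Choose the numbering such that the substituent locant set {1,2,3} is lower than {6,7,8} at the first point of difference.
This places the triple bond between C-4 and C-5; bromo groups at C-2 and C-3; a chloro group at C-1.
Substituent prefixes are cited in alphabetical order (multiplying prefixes like di-/tri- are ignored for ordering).
Putting it together: 2,3-dibromo-1-chlorooct-4-yne.

2,3-dibromo-1-chlorooct-4-yne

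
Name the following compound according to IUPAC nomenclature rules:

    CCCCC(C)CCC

The parent chain contains 8 carbons (octane).
The numbering direction is chosen so that the substituent locant set {4} is lower than {5} at the first point of difference.
That gives a methyl group at C-4.
Putting it together: 4-methyloctane.

4-methyloctane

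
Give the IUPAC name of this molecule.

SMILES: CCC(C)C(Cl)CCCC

The parent chain contains 8 carbons (octane).
Choose the numbering such that the substituent locant set {3,4} is lower than {5,6} at the first point of difference.
That gives a chloro group at C-4; a methyl group at C-3.
Prefixes are listed alphabetically: chloro, methyl.
The name is 4-chloro-3-methyloctane.

4-chloro-3-methyloctane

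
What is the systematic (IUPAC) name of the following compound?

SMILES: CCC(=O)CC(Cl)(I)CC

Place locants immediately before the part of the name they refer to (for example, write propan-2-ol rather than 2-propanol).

5-chloro-5-iodoheptan-3-one

The longest carbon chain that includes the carbonyl has 7 carbons, so the parent hydride is heptane.
The highest-priority functional group is a ketone (C=O on an internal carbon), so the name ends in -one.
The numbering direction is chosen so that numbering from this end puts the carbonyl group at C-3 rather than C-5.
That gives the carbonyl at C-3; a chloro group at C-5; an iodo group at C-5.
The substituents are ordered alphabetically, ignoring any di-/tri- multipliers.
The name is 5-chloro-5-iodoheptan-3-one.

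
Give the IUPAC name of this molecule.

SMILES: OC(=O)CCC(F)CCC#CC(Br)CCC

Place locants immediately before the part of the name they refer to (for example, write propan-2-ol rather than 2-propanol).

Counting along the main chain through the –COOH group and the multiple bond gives 12 carbons: the parent is dodecane.
The principal characteristic group is a carboxylic acid (terminal –COOH), named with the suffix -oic acid.
There is one C≡C triple bond, indicated by the ending -yne.
Choose the numbering such that the carboxylic acid carbon is C-1 by definition.
That gives the triple bond between C-7 and C-8; a bromo group at C-9; a fluoro group at C-4.
Prefixes are listed alphabetically: bromo, fluoro.
Putting it together: 9-bromo-4-fluorododec-7-ynoic acid.

9-bromo-4-fluorododec-7-ynoic acid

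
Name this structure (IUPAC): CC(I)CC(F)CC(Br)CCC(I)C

6-bromo-4-fluoro-2,9-diiododecane

The parent chain contains 10 carbons (decane).
Choose the numbering such that the substituent locant set {2,4,6,9} is lower than {2,5,7,9} at the first point of difference.
This places a bromo group at C-6; a fluoro group at C-4; iodo groups at C-2 and C-9.
Prefixes are listed alphabetically: bromo, fluoro, iodo.
The name is 6-bromo-4-fluoro-2,9-diiododecane.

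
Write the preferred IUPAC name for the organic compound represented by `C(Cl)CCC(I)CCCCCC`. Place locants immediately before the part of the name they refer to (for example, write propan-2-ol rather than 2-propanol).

1-chloro-4-iododecane

The longest continuous carbon chain has 10 atoms, so the parent hydride is decane.
Number the chain so that the substituent locant set {1,4} is lower than {7,10} at the first point of difference.
This places a chloro group at C-1; an iodo group at C-4.
The substituents are ordered alphabetically, ignoring any di-/tri- multipliers.
The name is 1-chloro-4-iododecane.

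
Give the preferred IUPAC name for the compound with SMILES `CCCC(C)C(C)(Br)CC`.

3-bromo-3,4-dimethylheptane

The longest continuous carbon chain has 7 atoms, so the parent hydride is heptane.
The numbering direction is chosen so that the substituent locant set {3,3,4} is lower than {4,5,5} at the first point of difference.
This places a bromo group at C-3; methyl groups at C-3 and C-4.
Prefixes are listed alphabetically: bromo, methyl.
Assembling the pieces gives 3-bromo-3,4-dimethylheptane.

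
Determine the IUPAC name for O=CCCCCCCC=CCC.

undec-8-enal

The longest carbon chain that includes the –CHO group and the multiple bond has 11 carbons, so the parent hydride is undecane.
The highest-priority functional group is an aldehyde (terminal –CHO), so the name ends in -al.
The chain contains a C=C double bond, so the unsaturation ending is -ene.
The numbering direction is chosen so that the aldehyde carbon is C-1 by definition.
That gives the double bond between C-8 and C-9.
The name is undec-8-enal.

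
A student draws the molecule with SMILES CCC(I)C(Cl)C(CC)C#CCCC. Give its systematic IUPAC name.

The longest chain bearing the multiple bond is 10 carbons long (decane).
There is one C≡C triple bond, indicated by the ending -yne.
The numbering direction is chosen so that numbering from this end puts the triple bond at C-4 rather than C-6.
With this numbering: the triple bond between C-4 and C-5; a chloro group at C-7; an ethyl group at C-6; an iodo group at C-8.
Substituent prefixes are cited in alphabetical order (multiplying prefixes like di-/tri- are ignored for ordering).
The name is 7-chloro-6-ethyl-8-iododec-4-yne.

7-chloro-6-ethyl-8-iododec-4-yne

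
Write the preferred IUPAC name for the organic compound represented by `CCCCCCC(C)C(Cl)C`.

2-chloro-3-methylnonane

The longest carbon chain is 9 atoms: the parent is nonane.
Number the chain so that the substituent locant set {2,3} is lower than {7,8} at the first point of difference.
This places a chloro group at C-2; a methyl group at C-3.
Prefixes are listed alphabetically: chloro, methyl.
The name is 2-chloro-3-methylnonane.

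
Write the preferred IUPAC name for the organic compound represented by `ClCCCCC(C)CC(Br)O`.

Counting along the main chain through the –OH group gives 7 carbons: the parent is heptane.
The principal characteristic group is an alcohol (–OH), named with the suffix -ol.
Choose the numbering such that numbering from this end puts the hydroxyl group at C-1 rather than C-7.
With this numbering: the hydroxyl at C-1; a bromo group at C-1; a chloro group at C-7; a methyl group at C-3.
Substituent prefixes are cited in alphabetical order (multiplying prefixes like di-/tri- are ignored for ordering).
Assembling the pieces gives 1-bromo-7-chloro-3-methylheptan-1-ol.

1-bromo-7-chloro-3-methylheptan-1-ol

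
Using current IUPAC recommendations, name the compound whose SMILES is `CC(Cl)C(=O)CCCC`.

The longest carbon chain that includes the carbonyl has 7 carbons, so the parent hydride is heptane.
The principal characteristic group is a ketone (C=O on an internal carbon), named with the suffix -one.
Number the chain so that numbering from this end puts the carbonyl group at C-3 rather than C-5.
With this numbering: the carbonyl at C-3; a chloro group at C-2.
The name is 2-chloroheptan-3-one.

2-chloroheptan-3-one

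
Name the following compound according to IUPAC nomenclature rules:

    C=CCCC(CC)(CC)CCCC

Counting along the main chain through the multiple bond gives 9 carbons: the parent is nonane.
A C=C double bond in the chain gives the infix -ene-.
Choose the numbering such that numbering from this end puts the double bond at C-1 rather than C-8.
This places the double bond between C-1 and C-2; two ethyl groups at C-5.
Assembling the pieces gives 5,5-diethylnon-1-ene.

5,5-diethylnon-1-ene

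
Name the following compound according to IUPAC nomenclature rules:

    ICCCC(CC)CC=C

Counting along the main chain through the multiple bond gives 7 carbons: the parent is heptane.
The chain contains a C=C double bond, so the unsaturation ending is -ene.
Number the chain so that numbering from this end puts the double bond at C-1 rather than C-6.
That gives the double bond between C-1 and C-2; an ethyl group at C-4; an iodo group at C-7.
Substituent prefixes are cited in alphabetical order (multiplying prefixes like di-/tri- are ignored for ordering).
Putting it together: 4-ethyl-7-iodohept-1-ene.

4-ethyl-7-iodohept-1-ene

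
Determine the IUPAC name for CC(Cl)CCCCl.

The longest carbon chain is 5 atoms: the parent is pentane.
Number the chain so that the substituent locant set {1,4} is lower than {2,5} at the first point of difference.
With this numbering: chloro groups at C-1 and C-4.
Assembling the pieces gives 1,4-dichloropentane.

1,4-dichloropentane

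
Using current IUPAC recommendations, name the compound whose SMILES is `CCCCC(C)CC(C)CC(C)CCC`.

The longest carbon chain is 12 atoms: the parent is dodecane.
Choose the numbering such that the substituent locant set {4,6,8} is lower than {5,7,9} at the first point of difference.
This places methyl groups at C-4 and C-6 and C-8.
Assembling the pieces gives 4,6,8-trimethyldodecane.

4,6,8-trimethyldodecane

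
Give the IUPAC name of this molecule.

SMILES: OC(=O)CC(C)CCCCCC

Counting along the main chain through the –COOH group gives 9 carbons: the parent is nonane.
The principal characteristic group is a carboxylic acid (terminal –COOH), named with the suffix -oic acid.
Number the chain so that the carboxylic acid carbon is C-1 by definition.
That gives a methyl group at C-3.
Putting it together: 3-methylnonanoic acid.

3-methylnonanoic acid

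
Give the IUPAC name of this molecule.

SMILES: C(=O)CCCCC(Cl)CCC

The longest chain bearing the –CHO group is 9 carbons long (nonane).
The principal characteristic group is an aldehyde (terminal –CHO), named with the suffix -al.
Number the chain so that the aldehyde carbon is C-1 by definition.
This places a chloro group at C-6.
Putting it together: 6-chlorononanal.

6-chlorononanal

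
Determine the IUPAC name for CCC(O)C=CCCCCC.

The longest carbon chain that includes the –OH group and the multiple bond has 10 carbons, so the parent hydride is decane.
The highest-priority functional group is an alcohol (–OH), so the name ends in -ol.
The chain contains a C=C double bond, so the unsaturation ending is -ene.
Number the chain so that numbering from this end puts the hydroxyl group at C-3 rather than C-8.
With this numbering: the hydroxyl at C-3; the double bond between C-4 and C-5.
The name is dec-4-en-3-ol.

dec-4-en-3-ol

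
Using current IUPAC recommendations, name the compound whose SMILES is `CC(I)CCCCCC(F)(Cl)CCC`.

The longest carbon chain is 11 atoms: the parent is undecane.
Choose the numbering such that the substituent locant set {2,8,8} is lower than {4,4,10} at the first point of difference.
That gives a chloro group at C-8; a fluoro group at C-8; an iodo group at C-2.
Substituent prefixes are cited in alphabetical order (multiplying prefixes like di-/tri- are ignored for ordering).
Assembling the pieces gives 8-chloro-8-fluoro-2-iodoundecane.

8-chloro-8-fluoro-2-iodoundecane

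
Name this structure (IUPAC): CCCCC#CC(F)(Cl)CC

The longest chain bearing the multiple bond is 9 carbons long (nonane).
There is one C≡C triple bond, indicated by the ending -yne.
The numbering direction is chosen so that numbering from this end puts the triple bond at C-4 rather than C-5.
That gives the triple bond between C-4 and C-5; a chloro group at C-3; a fluoro group at C-3.
The substituents are ordered alphabetically, ignoring any di-/tri- multipliers.
The name is 3-chloro-3-fluoronon-4-yne.

3-chloro-3-fluoronon-4-yne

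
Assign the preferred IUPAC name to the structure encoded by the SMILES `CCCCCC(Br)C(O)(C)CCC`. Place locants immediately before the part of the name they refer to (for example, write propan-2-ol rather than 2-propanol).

Counting along the main chain through the –OH group gives 10 carbons: the parent is decane.
An alcohol (–OH) is the principal characteristic group, giving the suffix -ol.
Number the chain so that numbering from this end puts the hydroxyl group at C-4 rather than C-7.
That gives the hydroxyl at C-4; a bromo group at C-5; a methyl group at C-4.
Substituent prefixes are cited in alphabetical order (multiplying prefixes like di-/tri- are ignored for ordering).
Putting it together: 5-bromo-4-methyldecan-4-ol.

5-bromo-4-methyldecan-4-ol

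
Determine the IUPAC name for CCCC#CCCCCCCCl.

11-chloroundec-4-yne

Counting along the main chain through the multiple bond gives 11 carbons: the parent is undecane.
The chain contains a C≡C triple bond, so the unsaturation ending is -yne.
Number the chain so that numbering from this end puts the triple bond at C-4 rather than C-7.
This places the triple bond between C-4 and C-5; a chloro group at C-11.
Assembling the pieces gives 11-chloroundec-4-yne.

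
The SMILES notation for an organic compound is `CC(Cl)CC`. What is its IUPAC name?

The longest continuous carbon chain has 4 atoms, so the parent hydride is butane.
Choose the numbering such that the substituent locant set {2} is lower than {3} at the first point of difference.
That gives a chloro group at C-2.
The name is 2-chlorobutane.

2-chlorobutane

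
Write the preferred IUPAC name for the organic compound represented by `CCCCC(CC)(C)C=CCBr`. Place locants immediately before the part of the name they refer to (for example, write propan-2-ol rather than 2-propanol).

1-bromo-4-ethyl-4-methyloct-2-ene

The longest carbon chain that includes the multiple bond has 8 carbons, so the parent hydride is octane.
The chain contains a C=C double bond, so the unsaturation ending is -ene.
Number the chain so that numbering from this end puts the double bond at C-2 rather than C-6.
With this numbering: the double bond between C-2 and C-3; a bromo group at C-1; an ethyl group at C-4; a methyl group at C-4.
The substituents are ordered alphabetically, ignoring any di-/tri- multipliers.
Assembling the pieces gives 1-bromo-4-ethyl-4-methyloct-2-ene.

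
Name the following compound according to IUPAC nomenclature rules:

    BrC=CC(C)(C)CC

1-bromo-3,3-dimethylpent-1-ene

Counting along the main chain through the multiple bond gives 5 carbons: the parent is pentane.
A C=C double bond in the chain gives the infix -ene-.
Choose the numbering such that numbering from this end puts the double bond at C-1 rather than C-4.
That gives the double bond between C-1 and C-2; a bromo group at C-1; two methyl groups at C-3.
The substituents are ordered alphabetically, ignoring any di-/tri- multipliers.
The name is 1-bromo-3,3-dimethylpent-1-ene.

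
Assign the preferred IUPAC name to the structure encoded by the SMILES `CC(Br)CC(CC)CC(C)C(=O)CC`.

8-bromo-6-ethyl-4-methylnonan-3-one

The longest carbon chain that includes the carbonyl has 9 carbons, so the parent hydride is nonane.
The highest-priority functional group is a ketone (C=O on an internal carbon), so the name ends in -one.
Choose the numbering such that numbering from this end puts the carbonyl group at C-3 rather than C-7.
This places the carbonyl at C-3; a bromo group at C-8; an ethyl group at C-6; a methyl group at C-4.
Substituent prefixes are cited in alphabetical order (multiplying prefixes like di-/tri- are ignored for ordering).
The name is 8-bromo-6-ethyl-4-methylnonan-3-one.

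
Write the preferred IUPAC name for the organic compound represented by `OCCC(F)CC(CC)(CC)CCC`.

5,5-diethyl-3-fluorooctan-1-ol

Counting along the main chain through the –OH group gives 8 carbons: the parent is octane.
The principal characteristic group is an alcohol (–OH), named with the suffix -ol.
The numbering direction is chosen so that numbering from this end puts the hydroxyl group at C-1 rather than C-8.
That gives the hydroxyl at C-1; two ethyl groups at C-5; a fluoro group at C-3.
The substituents are ordered alphabetically, ignoring any di-/tri- multipliers.
Assembling the pieces gives 5,5-diethyl-3-fluorooctan-1-ol.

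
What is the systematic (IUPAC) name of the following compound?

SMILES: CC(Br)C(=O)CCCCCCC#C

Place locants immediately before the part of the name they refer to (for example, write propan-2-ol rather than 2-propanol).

The longest chain bearing the carbonyl and the multiple bond is 11 carbons long (undecane).
The principal characteristic group is a ketone (C=O on an internal carbon), named with the suffix -one.
There is one C≡C triple bond, indicated by the ending -yne.
The numbering direction is chosen so that numbering from this end puts the carbonyl group at C-3 rather than C-9.
This places the carbonyl at C-3; the triple bond between C-10 and C-11; a bromo group at C-2.
The name is 2-bromoundec-10-yn-3-one.

2-bromoundec-10-yn-3-one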